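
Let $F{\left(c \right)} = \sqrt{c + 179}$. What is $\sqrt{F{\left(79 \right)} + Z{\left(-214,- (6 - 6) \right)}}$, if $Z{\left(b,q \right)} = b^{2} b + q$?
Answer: $\sqrt{-9800344 + \sqrt{258}} \approx 3130.5 i$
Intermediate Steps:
$Z{\left(b,q \right)} = q + b^{3}$ ($Z{\left(b,q \right)} = b^{3} + q = q + b^{3}$)
$F{\left(c \right)} = \sqrt{179 + c}$
$\sqrt{F{\left(79 \right)} + Z{\left(-214,- (6 - 6) \right)}} = \sqrt{\sqrt{179 + 79} + \left(- (6 - 6) + \left(-214\right)^{3}\right)} = \sqrt{\sqrt{258} - 9800344} = \sqrt{-9800344 + \sqrt{258}}$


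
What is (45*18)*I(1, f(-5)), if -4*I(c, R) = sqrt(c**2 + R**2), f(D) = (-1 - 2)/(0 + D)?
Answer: -81*sqrt(34)/2 ≈ -236.15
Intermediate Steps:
f(D) = -3/D
I(c, R) = -sqrt(R**2 + c**2)/4 (I(c, R) = -sqrt(c**2 + R**2)/4 = -sqrt(R**2 + c**2)/4)
(45*18)*I(1, f(-5)) = (45*18)*(-sqrt((-3/(-5))**2 + 1**2)/4) = 810*(-sqrt((-3*(-1/5))**2 + 1)/4) = 810*(-sqrt((3/5)**2 + 1)/4) = 810*(-sqrt(9/25 + 1)/4) = 810*(-sqrt(34)/20) = -81*sqrt(34)/2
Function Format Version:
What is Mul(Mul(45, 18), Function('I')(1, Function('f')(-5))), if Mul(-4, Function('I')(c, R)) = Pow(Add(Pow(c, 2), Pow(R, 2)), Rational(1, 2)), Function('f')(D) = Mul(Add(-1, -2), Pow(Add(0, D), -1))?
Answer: Mul(Rational(-81, 2), Pow(34, Rational(1, 2))) ≈ -236.15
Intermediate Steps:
Function('f')(D) = Mul(-3, Pow(D, -1))
Function('I')(c, R) = Mul(Rational(-1, 4), Pow(Add(Pow(R, 2), Pow(c, 2)), Rational(1, 2))) (Function('I')(c, R) = Mul(Rational(-1, 4), Pow(Add(Pow(c, 2), Pow(R, 2)), Rational(1, 2))) = Mul(Rational(-1, 4), Pow(Add(Pow(R, 2), Pow(c, 2)), Rational(1, 2))))
Mul(Mul(45, 18), Function('I')(1, Function('f')(-5))) = Mul(Mul(45, 18), Mul(Rational(-1, 4), Pow(Add(Pow(Mul(-3, Pow(-5, -1)), 2), Pow(1, 2)), Rational(1, 2)))) = Mul(810, Mul(Rational(-1, 4), Pow(Add(Pow(Mul(-3, Rational(-1, 5)), 2), 1), Rational(1, 2)))) = Mul(810, Mul(Rational(-1, 4), Pow(Add(Pow(Rational(3, 5), 2), 1), Rational(1, 2)))) = Mul(810, Mul(Rational(-1, 4), Pow(Add(Rational(9, 25), 1), Rational(1, 2)))) = Mul(810, Mul(Rational(-1, 4), Pow(Rational(34, 25), Rational(1, 2)))) = Mul(810, Mul(Rational(-1, 4), Mul(Rational(1, 5), Pow(34, Rational(1, 2))))) = Mul(810, Mul(Rational(-1, 20), Pow(34, Rational(1, 2)))) = Mul(Rational(-81, 2), Pow(34, Rational(1, 2)))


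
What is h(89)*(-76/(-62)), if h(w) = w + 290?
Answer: 14402/31 ≈ 464.58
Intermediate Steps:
h(w) = 290 + w
h(89)*(-76/(-62)) = (290 + 89)*(-76/(-62)) = 379*(-76*(-1/62)) = 379*(38/31) = 14402/31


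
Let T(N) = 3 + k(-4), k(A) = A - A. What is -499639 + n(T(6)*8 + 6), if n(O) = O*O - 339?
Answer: -499078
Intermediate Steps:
k(A) = 0
T(N) = 3 (T(N) = 3 + 0 = 3)
n(O) = -339 + O² (n(O) = O² - 339 = -339 + O²)
-499639 + n(T(6)*8 + 6) = -499639 + (-339 + (3*8 + 6)²) = -499639 + (-339 + (24 + 6)²) = -499639 + (-339 + 30²) = -499639 + (-339 + 900) = -499639 + 561 = -499078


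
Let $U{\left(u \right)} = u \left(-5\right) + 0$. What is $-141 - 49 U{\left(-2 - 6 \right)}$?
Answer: $-2101$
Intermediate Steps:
$U{\left(u \right)} = - 5 u$ ($U{\left(u \right)} = - 5 u + 0 = - 5 u$)
$-141 - 49 U{\left(-2 - 6 \right)} = -141 - 49 \left(- 5 \left(-2 - 6\right)\right) = -141 - 49 \left(\left(-5\right) \left(-8\right)\right) = -141 - 1960 = -2101$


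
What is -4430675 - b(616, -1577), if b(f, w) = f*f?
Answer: -4810131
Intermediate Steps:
b(f, w) = f²
-4430675 - b(616, -1577) = -4430675 - 1*616² = -4430675 - 1*379456 = -4430675 - 379456 = -4810131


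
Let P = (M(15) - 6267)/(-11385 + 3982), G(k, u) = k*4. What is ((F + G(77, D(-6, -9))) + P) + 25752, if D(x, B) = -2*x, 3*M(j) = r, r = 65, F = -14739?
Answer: 251446825/22209 ≈ 11322.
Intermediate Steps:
M(j) = 65/3 (M(j) = (⅓)*65 = 65/3)
G(k, u) = 4*k
P = 18736/22209 (P = (65/3 - 6267)/(-11385 + 3982) = -18736/3/(-7403) = -18736/3*(-1/7403) = 18736/22209 ≈ 0.84362)
((F + G(77, D(-6, -9))) + P) + 25752 = ((-14739 + 4*77) + 18736/22209) + 25752 = ((-14739 + 308) + 18736/22209) + 25752 = (-14431 + 18736/22209) + 25752 = -320479343/22209 + 25752 = 251446825/22209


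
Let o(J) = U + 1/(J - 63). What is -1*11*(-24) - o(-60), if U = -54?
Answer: 39115/123 ≈ 318.01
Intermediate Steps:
o(J) = -54 + 1/(-63 + J) (o(J) = -54 + 1/(J - 63) = -54 + 1/(-63 + J))
-1*11*(-24) - o(-60) = -1*11*(-24) - (3403 - 54*(-60))/(-63 - 60) = -11*(-24) - (3403 + 3240)/(-123) = 264 - (-1)*6643/123 = 264 - 1*(-6643/123) = 264 + 6643/123 = 39115/123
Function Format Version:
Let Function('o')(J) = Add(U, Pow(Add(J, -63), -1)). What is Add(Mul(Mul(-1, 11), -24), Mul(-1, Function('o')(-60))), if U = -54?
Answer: Rational(39115, 123) ≈ 318.01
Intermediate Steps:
Function('o')(J) = Add(-54, Pow(Add(-63, J), -1)) (Function('o')(J) = Add(-54, Pow(Add(J, -63), -1)) = Add(-54, Pow(Add(-63, J), -1)))
Add(Mul(Mul(-1, 11), -24), Mul(-1, Function('o')(-60))) = Add(Mul(Mul(-1, 11), -24), Mul(-1, Mul(Pow(Add(-63, -60), -1), Add(3403, Mul(-54, -60))))) = Add(Mul(-11, -24), Mul(-1, Mul(Pow(-123, -1), Add(3403, 3240)))) = Add(264, Mul(-1, Mul(Rational(-1, 123), 6643))) = Add(264, Mul(-1, Rational(-6643, 123))) = Add(264, Rational(6643, 123)) = Rational(39115, 123)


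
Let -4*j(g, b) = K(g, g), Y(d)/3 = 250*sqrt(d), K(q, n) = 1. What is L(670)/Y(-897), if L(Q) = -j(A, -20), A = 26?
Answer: -I*sqrt(897)/2691000 ≈ -1.113e-5*I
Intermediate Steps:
Y(d) = 750*sqrt(d) (Y(d) = 3*(250*sqrt(d)) = 750*sqrt(d))
j(g, b) = -1/4 (j(g, b) = -1/4*1 = -1/4)
L(Q) = 1/4 (L(Q) = -1*(-1/4) = 1/4)
L(670)/Y(-897) = 1/(4*((750*sqrt(-897)))) = 1/(4*((750*(I*sqrt(897))))) = 1/(4*((750*I*sqrt(897)))) = (-I*sqrt(897)/672750)/4 = -I*sqrt(897)/2691000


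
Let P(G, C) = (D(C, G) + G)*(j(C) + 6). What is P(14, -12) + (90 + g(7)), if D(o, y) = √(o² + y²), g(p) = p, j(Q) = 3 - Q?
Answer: 391 + 42*√85 ≈ 778.22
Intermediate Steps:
P(G, C) = (9 - C)*(G + √(C² + G²)) (P(G, C) = (√(C² + G²) + G)*((3 - C) + 6) = (G + √(C² + G²))*(9 - C) = (9 - C)*(G + √(C² + G²)))
P(14, -12) + (90 + g(7)) = (9*14 + 9*√((-12)² + 14²) - 1*(-12)*14 - 1*(-12)*√((-12)² + 14²)) + (90 + 7) = (126 + 9*√(144 + 196) + 168 - 1*(-12)*√(144 + 196)) + 97 = (126 + 9*√340 + 168 - 1*(-12)*√340) + 97 = (126 + 9*(2*√85) + 168 - 1*(-12)*2*√85) + 97 = (126 + 18*√85 + 168 + 24*√85) + 97 = (294 + 42*√85) + 97 = 391 + 42*√85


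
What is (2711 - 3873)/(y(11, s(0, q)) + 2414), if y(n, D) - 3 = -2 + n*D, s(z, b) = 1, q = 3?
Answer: -581/1213 ≈ -0.47898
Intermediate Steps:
y(n, D) = 1 + D*n (y(n, D) = 3 + (-2 + n*D) = 3 + (-2 + D*n) = 1 + D*n)
(2711 - 3873)/(y(11, s(0, q)) + 2414) = (2711 - 3873)/((1 + 1*11) + 2414) = -1162/((1 + 11) + 2414) = -1162/(12 + 2414) = -1162/2426 = -1162*1/2426 = -581/1213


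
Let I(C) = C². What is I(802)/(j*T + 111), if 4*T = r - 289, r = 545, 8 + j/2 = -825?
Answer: -643204/106513 ≈ -6.0387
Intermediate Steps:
j = -1666 (j = -16 + 2*(-825) = -16 - 1650 = -1666)
T = 64 (T = (545 - 289)/4 = (¼)*256 = 64)
I(802)/(j*T + 111) = 802²/(-1666*64 + 111) = 643204/(-106624 + 111) = 643204/(-106513) = 643204*(-1/106513) = -643204/106513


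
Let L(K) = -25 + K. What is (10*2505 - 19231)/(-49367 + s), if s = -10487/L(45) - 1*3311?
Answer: -116380/1064047 ≈ -0.10937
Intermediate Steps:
s = -76707/20 (s = -10487/(-25 + 45) - 1*3311 = -10487/20 - 3311 = -76707/20 ≈ -3835.4)
(10*2505 - 19231)/(-49367 + s) = (10*2505 - 19231)/(-49367 - 76707/20) = (25050 - 19231)/(-1064047/20) = 5819*(-20/1064047) = -116380/1064047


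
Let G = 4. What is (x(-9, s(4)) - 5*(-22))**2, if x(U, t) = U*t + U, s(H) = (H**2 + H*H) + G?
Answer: 49729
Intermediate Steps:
s(H) = 4 + 2*H**2 (s(H) = (H**2 + H*H) + 4 = (H**2 + H**2) + 4 = 2*H**2 + 4 = 4 + 2*H**2)
x(U, t) = U + U*t
(x(-9, s(4)) - 5*(-22))**2 = (-9*(1 + (4 + 2*4**2)) - 5*(-22))**2 = (-9*(1 + (4 + 2*16)) + 110)**2 = (-9*(1 + (4 + 32)) + 110)**2 = (-9*(1 + 36) + 110)**2 = (-9*37 + 110)**2 = (-333 + 110)**2 = (-223)**2 = 49729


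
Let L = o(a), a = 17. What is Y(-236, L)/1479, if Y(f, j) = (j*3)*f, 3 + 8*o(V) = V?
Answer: -413/493 ≈ -0.83773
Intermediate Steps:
o(V) = -3/8 + V/8
L = 7/4 (L = -3/8 + (⅛)*17 = -3/8 + 17/8 = 7/4 ≈ 1.7500)
Y(f, j) = 3*f*j (Y(f, j) = (3*j)*f = 3*f*j)
Y(-236, L)/1479 = (3*(-236)*(7/4))/1479 = -1239*1/1479 = -413/493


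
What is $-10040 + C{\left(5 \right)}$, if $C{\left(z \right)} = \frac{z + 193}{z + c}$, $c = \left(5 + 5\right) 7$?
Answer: $- \frac{250934}{25} \approx -10037.0$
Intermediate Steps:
$c = 70$ ($c = 10 \cdot 7 = 70$)
$C{\left(z \right)} = \frac{193 + z}{70 + z}$ ($C{\left(z \right)} = \frac{z + 193}{z + 70} = \frac{193 + z}{70 + z}$)
$-10040 + C{\left(5 \right)} = -10040 + \frac{193 + 5}{70 + 5} = -10040 + \frac{1}{75} \cdot 198 = -10040 + \frac{66}{25} = - \frac{250934}{25}$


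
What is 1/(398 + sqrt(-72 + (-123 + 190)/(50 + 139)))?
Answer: 75222/29951897 - 3*I*sqrt(284361)/29951897 ≈ 0.0025114 - 5.3411e-5*I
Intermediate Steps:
1/(398 + sqrt(-72 + (-123 + 190)/(50 + 139))) = 1/(398 + sqrt(-72 + 67/189)) = 1/(398 + sqrt(-13541/189)) = 1/(398 + I*sqrt(284361)/63)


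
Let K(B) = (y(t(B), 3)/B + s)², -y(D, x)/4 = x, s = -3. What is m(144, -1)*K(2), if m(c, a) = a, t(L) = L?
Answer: -81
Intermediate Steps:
y(D, x) = -4*x
K(B) = (-3 - 12/B)² (K(B) = ((-4*3)/B - 3)² = (-12/B - 3)² = (-3 - 12/B)²)
m(144, -1)*K(2) = -9*(4 + 2)²/2² = -9*6²/4 = -9*36/4 = -1*81 = -81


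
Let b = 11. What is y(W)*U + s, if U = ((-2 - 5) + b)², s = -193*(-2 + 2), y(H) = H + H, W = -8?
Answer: -256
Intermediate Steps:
y(H) = 2*H
s = 0 (s = -193*0 = 0)
U = 16 (U = ((-2 - 5) + 11)² = (-7 + 11)² = 4² = 16)
y(W)*U + s = (2*(-8))*16 + 0 = -16*16 + 0 = -256 + 0 = -256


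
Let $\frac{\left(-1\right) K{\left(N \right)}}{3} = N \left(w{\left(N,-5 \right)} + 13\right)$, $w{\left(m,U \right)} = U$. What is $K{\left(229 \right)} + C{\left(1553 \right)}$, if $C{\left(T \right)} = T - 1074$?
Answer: $-5017$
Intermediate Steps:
$C{\left(T \right)} = -1074 + T$
$K{\left(N \right)} = - 24 N$ ($K{\left(N \right)} = - 3 N \left(-5 + 13\right) = - 3 N 8 = - 3 \cdot 8 N = - 24 N$)
$K{\left(229 \right)} + C{\left(1553 \right)} = \left(-24\right) 229 + \left(-1074 + 1553\right) = -5496 + 479 = -5017$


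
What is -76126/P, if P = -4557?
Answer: 76126/4557 ≈ 16.705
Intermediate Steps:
-76126/P = -76126/(-4557) = -76126*(-1/4557) = 76126/4557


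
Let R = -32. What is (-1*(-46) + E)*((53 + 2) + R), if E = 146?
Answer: 4416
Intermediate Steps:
(-1*(-46) + E)*((53 + 2) + R) = (-1*(-46) + 146)*((53 + 2) - 32) = (46 + 146)*(55 - 32) = 192*23 = 4416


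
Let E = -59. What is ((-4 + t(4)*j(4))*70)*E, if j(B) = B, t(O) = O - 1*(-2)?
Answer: -82600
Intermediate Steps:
t(O) = 2 + O (t(O) = O + 2 = 2 + O)
((-4 + t(4)*j(4))*70)*E = ((-4 + (2 + 4)*4)*70)*(-59) = ((-4 + 6*4)*70)*(-59) = ((-4 + 24)*70)*(-59) = (20*70)*(-59) = 1400*(-59) = -82600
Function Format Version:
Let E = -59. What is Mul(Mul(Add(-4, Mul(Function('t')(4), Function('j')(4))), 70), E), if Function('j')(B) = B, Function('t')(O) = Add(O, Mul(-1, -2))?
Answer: -82600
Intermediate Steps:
Function('t')(O) = Add(2, O) (Function('t')(O) = Add(O, 2) = Add(2, O))
Mul(Mul(Add(-4, Mul(Function('t')(4), Function('j')(4))), 70), E) = Mul(Mul(Add(-4, Mul(Add(2, 4), 4)), 70), -59) = Mul(Mul(Add(-4, Mul(6, 4)), 70), -59) = Mul(Mul(Add(-4, 24), 70), -59) = Mul(Mul(20, 70), -59) = Mul(1400, -59) = -82600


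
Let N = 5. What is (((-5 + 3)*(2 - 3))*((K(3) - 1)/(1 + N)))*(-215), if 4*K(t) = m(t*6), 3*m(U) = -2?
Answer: 1505/18 ≈ 83.611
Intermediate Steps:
m(U) = -⅔ (m(U) = (⅓)*(-2) = -⅔)
K(t) = -⅙ (K(t) = (¼)*(-⅔) = -⅙)
(((-5 + 3)*(2 - 3))*((K(3) - 1)/(1 + N)))*(-215) = (((-5 + 3)*(2 - 3))*((-⅙ - 1)/(1 + 5)))*(-215) = ((-2*(-1))*(-7/6/6))*(-215) = (2*(-7/6*⅙))*(-215) = (2*(-7/36))*(-215) = -7/18*(-215) = 1505/18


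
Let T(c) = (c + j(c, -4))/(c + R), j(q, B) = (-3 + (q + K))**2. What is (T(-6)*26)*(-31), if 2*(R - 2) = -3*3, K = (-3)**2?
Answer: -9672/17 ≈ -568.94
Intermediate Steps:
K = 9
R = -5/2 (R = 2 + (-3*3)/2 = 2 + (1/2)*(-9) = 2 - 9/2 = -5/2 ≈ -2.5000)
j(q, B) = (6 + q)**2 (j(q, B) = (-3 + (q + 9))**2 = (-3 + (9 + q))**2 = (6 + q)**2)
T(c) = (c + (6 + c)**2)/(-5/2 + c) (T(c) = (c + (6 + c)**2)/(c - 5/2) = (c + (6 + c)**2)/(-5/2 + c))
(T(-6)*26)*(-31) = ((2*(-6 + (6 - 6)**2)/(-5 + 2*(-6)))*26)*(-31) = ((2*(-6 + 0**2)/(-5 - 12))*26)*(-31) = ((2*(-6 + 0)/(-17))*26)*(-31) = ((2*(-1/17)*(-6))*26)*(-31) = ((12/17)*26)*(-31) = (312/17)*(-31) = -9672/17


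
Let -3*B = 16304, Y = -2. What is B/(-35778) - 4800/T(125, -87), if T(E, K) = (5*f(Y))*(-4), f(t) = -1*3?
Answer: -4285208/53667 ≈ -79.848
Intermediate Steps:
f(t) = -3
T(E, K) = 60 (T(E, K) = (5*(-3))*(-4) = -15*(-4) = 60)
B = -16304/3 (B = -1/3*16304 = -16304/3 ≈ -5434.7)
B/(-35778) - 4800/T(125, -87) = -16304/3/(-35778) - 4800/60 = -16304/3*(-1/35778) - 4800*1/60 = 8152/53667 - 80 = -4285208/53667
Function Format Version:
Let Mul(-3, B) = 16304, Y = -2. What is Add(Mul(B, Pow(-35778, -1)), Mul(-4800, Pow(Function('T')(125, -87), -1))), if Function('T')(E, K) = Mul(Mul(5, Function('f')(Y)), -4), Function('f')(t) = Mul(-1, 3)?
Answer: Rational(-4285208, 53667) ≈ -79.848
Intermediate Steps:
Function('f')(t) = -3
Function('T')(E, K) = 60 (Function('T')(E, K) = Mul(Mul(5, -3), -4) = Mul(-15, -4) = 60)
B = Rational(-16304, 3) (B = Mul(Rational(-1, 3), 16304) = Rational(-16304, 3) ≈ -5434.7)
Add(Mul(B, Pow(-35778, -1)), Mul(-4800, Pow(Function('T')(125, -87), -1))) = Add(Mul(Rational(-16304, 3), Pow(-35778, -1)), Mul(-4800, Pow(60, -1))) = Add(Mul(Rational(-16304, 3), Rational(-1, 35778)), Mul(-4800, Rational(1, 60))) = Add(Rational(8152, 53667), -80) = Rational(-4285208, 53667)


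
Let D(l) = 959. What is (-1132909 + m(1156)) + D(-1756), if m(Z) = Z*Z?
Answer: 204386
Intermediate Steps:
m(Z) = Z²
(-1132909 + m(1156)) + D(-1756) = (-1132909 + 1156²) + 959 = (-1132909 + 1336336) + 959 = 203427 + 959 = 204386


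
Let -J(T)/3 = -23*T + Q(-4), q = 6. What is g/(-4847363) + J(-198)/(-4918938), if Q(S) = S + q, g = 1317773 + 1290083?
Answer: -2126938036574/3973979676749 ≈ -0.53522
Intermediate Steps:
g = 2607856
Q(S) = 6 + S (Q(S) = S + 6 = 6 + S)
J(T) = -6 + 69*T (J(T) = -3*(-23*T + (6 - 4)) = -3*(-23*T + 2) = -3*(2 - 23*T) = -6 + 69*T)
g/(-4847363) + J(-198)/(-4918938) = 2607856/(-4847363) + (-6 + 69*(-198))/(-4918938) = 2607856*(-1/4847363) + (-6 - 13662)*(-1/4918938) = -2607856/4847363 - 13668*(-1/4918938) = -2607856/4847363 + 2278/819823 = -2126938036574/3973979676749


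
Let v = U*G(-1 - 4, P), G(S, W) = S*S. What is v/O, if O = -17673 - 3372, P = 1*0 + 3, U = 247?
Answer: -1235/4209 ≈ -0.29342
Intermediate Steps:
P = 3 (P = 0 + 3 = 3)
G(S, W) = S²
O = -21045
v = 6175 (v = 247*(-1 - 4)² = 247*(-5)² = 247*25 = 6175)
v/O = 6175/(-21045) = 6175*(-1/21045) = -1235/4209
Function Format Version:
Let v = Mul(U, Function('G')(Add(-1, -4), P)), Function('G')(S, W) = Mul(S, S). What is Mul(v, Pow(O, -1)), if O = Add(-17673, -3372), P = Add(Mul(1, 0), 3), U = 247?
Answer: Rational(-1235, 4209) ≈ -0.29342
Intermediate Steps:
P = 3 (P = Add(0, 3) = 3)
Function('G')(S, W) = Pow(S, 2)
O = -21045
v = 6175 (v = Mul(247, Pow(Add(-1, -4), 2)) = Mul(247, Pow(-5, 2)) = Mul(247, 25) = 6175)
Mul(v, Pow(O, -1)) = Mul(6175, Pow(-21045, -1)) = Mul(6175, Rational(-1, 21045)) = Rational(-1235, 4209)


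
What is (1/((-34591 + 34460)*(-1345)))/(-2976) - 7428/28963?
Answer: -3894918773923/15186932096160 ≈ -0.25646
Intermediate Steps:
(1/((-34591 + 34460)*(-1345)))/(-2976) - 7428/28963 = (-1/1345/(-131))*(-1/2976) - 7428*1/28963 = -1/131*(-1/1345)*(-1/2976) - 7428/28963 = (1/176195)*(-1/2976) - 7428/28963 = -1/524356320 - 7428/28963 = -3894918773923/15186932096160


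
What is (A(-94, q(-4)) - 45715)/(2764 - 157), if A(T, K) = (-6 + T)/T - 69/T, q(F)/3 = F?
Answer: -1432347/81686 ≈ -17.535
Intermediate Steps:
q(F) = 3*F
A(T, K) = -69/T + (-6 + T)/T (A(T, K) = (-6 + T)/T - 69/T = -69/T + (-6 + T)/T)
(A(-94, q(-4)) - 45715)/(2764 - 157) = ((-75 - 94)/(-94) - 45715)/(2764 - 157) = (-1/94*(-169) - 45715)/2607 = (169/94 - 45715)*(1/2607) = -4297041/94*1/2607 = -1432347/81686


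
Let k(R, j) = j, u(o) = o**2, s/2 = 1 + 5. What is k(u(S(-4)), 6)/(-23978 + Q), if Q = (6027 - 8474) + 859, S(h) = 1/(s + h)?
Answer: -1/4261 ≈ -0.00023469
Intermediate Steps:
s = 12 (s = 2*(1 + 5) = 2*6 = 12)
S(h) = 1/(12 + h)
Q = -1588 (Q = -2447 + 859 = -1588)
k(u(S(-4)), 6)/(-23978 + Q) = 6/(-23978 - 1588) = 6/(-25566) = -1/25566*6 = -1/4261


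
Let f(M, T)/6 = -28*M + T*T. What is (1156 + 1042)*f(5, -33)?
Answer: 12515412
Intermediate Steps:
f(M, T) = -168*M + 6*T**2 (f(M, T) = 6*(-28*M + T*T) = 6*(-28*M + T**2) = 6*(T**2 - 28*M) = -168*M + 6*T**2)
(1156 + 1042)*f(5, -33) = (1156 + 1042)*(-168*5 + 6*(-33)**2) = 2198*(-840 + 6*1089) = 2198*(-840 + 6534) = 2198*5694 = 12515412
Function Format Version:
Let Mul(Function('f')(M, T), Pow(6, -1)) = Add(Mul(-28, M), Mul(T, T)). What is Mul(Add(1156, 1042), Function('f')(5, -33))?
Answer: 12515412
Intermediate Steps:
Function('f')(M, T) = Add(Mul(-168, M), Mul(6, Pow(T, 2))) (Function('f')(M, T) = Mul(6, Add(Mul(-28, M), Mul(T, T))) = Mul(6, Add(Mul(-28, M), Pow(T, 2))) = Mul(6, Add(Pow(T, 2), Mul(-28, M))) = Add(Mul(-168, M), Mul(6, Pow(T, 2))))
Mul(Add(1156, 1042), Function('f')(5, -33)) = Mul(Add(1156, 1042), Add(Mul(-168, 5), Mul(6, Pow(-33, 2)))) = Mul(2198, Add(-840, Mul(6, 1089))) = Mul(2198, Add(-840, 6534)) = Mul(2198, 5694) = 12515412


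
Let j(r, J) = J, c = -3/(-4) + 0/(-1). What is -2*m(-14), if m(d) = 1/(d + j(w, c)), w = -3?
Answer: 8/53 ≈ 0.15094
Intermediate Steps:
c = ¾ (c = -3*(-¼) + 0*(-1) = ¾ + 0 = ¾ ≈ 0.75000)
m(d) = 1/(¾ + d) (m(d) = 1/(d + ¾) = 1/(¾ + d))
-2*m(-14) = -8/(3 + 4*(-14)) = -8/(3 - 56) = -8/(-53) = -8*(-1)/53 = -2*(-4/53) = 8/53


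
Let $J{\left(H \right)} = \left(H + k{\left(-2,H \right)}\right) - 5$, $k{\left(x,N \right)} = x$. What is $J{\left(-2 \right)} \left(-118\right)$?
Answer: $1062$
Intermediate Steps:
$J{\left(H \right)} = -7 + H$ ($J{\left(H \right)} = \left(H - 2\right) - 5 = \left(-2 + H\right) - 5 = -7 + H$)
$J{\left(-2 \right)} \left(-118\right) = \left(-7 - 2\right) \left(-118\right) = \left(-9\right) \left(-118\right) = 1062$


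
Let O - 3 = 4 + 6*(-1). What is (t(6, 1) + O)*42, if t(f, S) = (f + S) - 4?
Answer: 168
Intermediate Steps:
t(f, S) = -4 + S + f (t(f, S) = (S + f) - 4 = -4 + S + f)
O = 1 (O = 3 + (4 + 6*(-1)) = 3 + (4 - 6) = 3 - 2 = 1)
(t(6, 1) + O)*42 = ((-4 + 1 + 6) + 1)*42 = (3 + 1)*42 = 4*42 = 168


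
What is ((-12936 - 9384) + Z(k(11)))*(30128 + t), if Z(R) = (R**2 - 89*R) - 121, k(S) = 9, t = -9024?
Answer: -488789744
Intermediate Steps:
Z(R) = -121 + R**2 - 89*R
((-12936 - 9384) + Z(k(11)))*(30128 + t) = ((-12936 - 9384) + (-121 + 9**2 - 89*9))*(30128 - 9024) = (-22320 + (-121 + 81 - 801))*21104 = (-22320 - 841)*21104 = -23161*21104 = -488789744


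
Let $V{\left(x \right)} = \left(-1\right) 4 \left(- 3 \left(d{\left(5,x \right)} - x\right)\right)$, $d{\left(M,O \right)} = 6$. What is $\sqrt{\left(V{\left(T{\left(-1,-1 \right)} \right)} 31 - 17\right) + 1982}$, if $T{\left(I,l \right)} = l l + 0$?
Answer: $15 \sqrt{17} \approx 61.847$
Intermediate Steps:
$T{\left(I,l \right)} = l^{2}$ ($T{\left(I,l \right)} = l^{2} + 0 = l^{2}$)
$V{\left(x \right)} = 72 - 12 x$ ($V{\left(x \right)} = \left(-1\right) 4 \left(- 3 \left(6 - x\right)\right) = - 4 \left(-18 + 3 x\right) = 72 - 12 x$)
$\sqrt{\left(V{\left(T{\left(-1,-1 \right)} \right)} 31 - 17\right) + 1982} = \sqrt{\left(\left(72 - 12 \left(-1\right)^{2}\right) 31 - 17\right) + 1982} = \sqrt{\left(\left(72 - 12\right) 31 - 17\right) + 1982} = \sqrt{\left(60 \cdot 31 - 17\right) + 1982} = \sqrt{\left(1860 - 17\right) + 1982} = \sqrt{1843 + 1982} = \sqrt{3825} = 15 \sqrt{17}$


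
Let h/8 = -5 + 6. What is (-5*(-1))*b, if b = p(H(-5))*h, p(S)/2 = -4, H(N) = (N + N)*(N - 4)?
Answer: -320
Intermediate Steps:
H(N) = 2*N*(-4 + N) (H(N) = (2*N)*(-4 + N) = 2*N*(-4 + N))
p(S) = -8 (p(S) = 2*(-4) = -8)
h = 8 (h = 8*(-5 + 6) = 8*1 = 8)
b = -64 (b = -8*8 = -64)
(-5*(-1))*b = -5*(-1)*(-64) = 5*(-64) = -320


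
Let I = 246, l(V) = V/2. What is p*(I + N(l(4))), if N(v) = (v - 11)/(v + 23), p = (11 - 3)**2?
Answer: 393024/25 ≈ 15721.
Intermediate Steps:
l(V) = V/2 (l(V) = V*(1/2) = V/2)
p = 64 (p = 8**2 = 64)
N(v) = (-11 + v)/(23 + v)
p*(I + N(l(4))) = 64*(246 + (-11 + (1/2)*4)/(23 + (1/2)*4)) = 64*(246 + (-11 + 2)/(23 + 2)) = 64*(246 - 9/25) = 64*(6141/25) = 393024/25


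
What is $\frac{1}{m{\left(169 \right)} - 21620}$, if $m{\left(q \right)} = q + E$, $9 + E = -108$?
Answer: $- \frac{1}{21568} \approx -4.6365 \cdot 10^{-5}$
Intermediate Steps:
$E = -117$ ($E = -9 - 108 = -117$)
$m{\left(q \right)} = -117 + q$ ($m{\left(q \right)} = q - 117 = -117 + q$)
$\frac{1}{m{\left(169 \right)} - 21620} = \frac{1}{\left(-117 + 169\right) - 21620} = \frac{1}{52 - 21620} = \frac{1}{-21568} = - \frac{1}{21568}$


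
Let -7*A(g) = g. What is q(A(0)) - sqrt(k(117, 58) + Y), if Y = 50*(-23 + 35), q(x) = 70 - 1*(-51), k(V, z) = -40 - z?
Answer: 121 - sqrt(502) ≈ 98.595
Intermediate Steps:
A(g) = -g/7
q(x) = 121 (q(x) = 70 + 51 = 121)
Y = 600 (Y = 50*12 = 600)
q(A(0)) - sqrt(k(117, 58) + Y) = 121 - sqrt((-40 - 1*58) + 600) = 121 - sqrt((-40 - 58) + 600) = 121 - sqrt(-98 + 600) = 121 - sqrt(502)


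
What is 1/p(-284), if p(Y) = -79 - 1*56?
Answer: -1/135 ≈ -0.0074074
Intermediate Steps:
p(Y) = -135 (p(Y) = -79 - 56 = -135)
1/p(-284) = 1/(-135) = -1/135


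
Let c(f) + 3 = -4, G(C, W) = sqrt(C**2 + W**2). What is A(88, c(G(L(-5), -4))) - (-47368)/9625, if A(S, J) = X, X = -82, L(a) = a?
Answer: -741882/9625 ≈ -77.079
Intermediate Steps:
c(f) = -7 (c(f) = -3 - 4 = -7)
A(S, J) = -82
A(88, c(G(L(-5), -4))) - (-47368)/9625 = -82 - (-47368)/9625 = -82 - 1*(-47368/9625) = -82 + 47368/9625 = -741882/9625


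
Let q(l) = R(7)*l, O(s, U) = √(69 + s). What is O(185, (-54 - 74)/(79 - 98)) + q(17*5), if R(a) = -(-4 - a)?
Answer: 935 + √254 ≈ 950.94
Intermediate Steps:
R(a) = 4 + a
q(l) = 11*l (q(l) = (4 + 7)*l = 11*l)
O(185, (-54 - 74)/(79 - 98)) + q(17*5) = √(69 + 185) + 11*(17*5) = √254 + 11*85 = √254 + 935 = 935 + √254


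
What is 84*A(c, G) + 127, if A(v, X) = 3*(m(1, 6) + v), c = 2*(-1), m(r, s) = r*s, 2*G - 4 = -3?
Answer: 1135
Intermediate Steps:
G = ½ (G = 2 + (½)*(-3) = 2 - 3/2 = ½ ≈ 0.50000)
c = -2
A(v, X) = 18 + 3*v (A(v, X) = 3*(1*6 + v) = 3*(6 + v) = 18 + 3*v)
84*A(c, G) + 127 = 84*(18 + 3*(-2)) + 127 = 84*(18 - 6) + 127 = 84*12 + 127 = 1008 + 127 = 1135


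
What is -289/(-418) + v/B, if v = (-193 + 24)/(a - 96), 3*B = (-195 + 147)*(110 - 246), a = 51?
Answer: 14184761/20465280 ≈ 0.69311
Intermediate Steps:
B = 2176 (B = ((-195 + 147)*(110 - 246))/3 = (-48*(-136))/3 = (1/3)*6528 = 2176)
v = 169/45 (v = (-193 + 24)/(51 - 96) = -169/(-45) = -169*(-1/45) = 169/45 ≈ 3.7556)
-289/(-418) + v/B = -289/(-418) + (169/45)/2176 = -289*(-1/418) + (169/45)*(1/2176) = 289/418 + 169/97920 = 14184761/20465280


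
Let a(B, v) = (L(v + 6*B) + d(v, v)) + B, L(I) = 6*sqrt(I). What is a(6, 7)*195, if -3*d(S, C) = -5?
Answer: 1495 + 1170*sqrt(43) ≈ 9167.2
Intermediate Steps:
d(S, C) = 5/3 (d(S, C) = -1/3*(-5) = 5/3)
a(B, v) = 5/3 + B + 6*sqrt(v + 6*B) (a(B, v) = (6*sqrt(v + 6*B) + 5/3) + B = (5/3 + 6*sqrt(v + 6*B)) + B = 5/3 + B + 6*sqrt(v + 6*B))
a(6, 7)*195 = (5/3 + 6 + 6*sqrt(7 + 6*6))*195 = (5/3 + 6 + 6*sqrt(7 + 36))*195 = (5/3 + 6 + 6*sqrt(43))*195 = (23/3 + 6*sqrt(43))*195 = 1495 + 1170*sqrt(43)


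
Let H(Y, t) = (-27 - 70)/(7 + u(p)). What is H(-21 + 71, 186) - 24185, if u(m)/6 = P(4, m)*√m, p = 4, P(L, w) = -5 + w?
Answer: -120828/5 ≈ -24166.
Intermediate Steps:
u(m) = 6*√m*(-5 + m) (u(m) = 6*((-5 + m)*√m) = 6*(√m*(-5 + m)) = 6*√m*(-5 + m))
H(Y, t) = 97/5 (H(Y, t) = (-27 - 70)/(7 + 6*√4*(-5 + 4)) = -97/(7 + 6*2*(-1)) = -97/(7 - 12) = -97/(-5) = -97*(-⅕) = 97/5)
H(-21 + 71, 186) - 24185 = 97/5 - 24185 = -120828/5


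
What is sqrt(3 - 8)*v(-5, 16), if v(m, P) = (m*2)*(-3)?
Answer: 30*I*sqrt(5) ≈ 67.082*I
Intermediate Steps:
v(m, P) = -6*m (v(m, P) = (2*m)*(-3) = -6*m)
sqrt(3 - 8)*v(-5, 16) = sqrt(3 - 8)*(-6*(-5)) = sqrt(-5)*30 = (I*sqrt(5))*30 = 30*I*sqrt(5)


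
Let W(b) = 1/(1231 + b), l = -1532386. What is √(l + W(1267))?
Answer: I*√9562094767046/2498 ≈ 1237.9*I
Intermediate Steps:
√(l + W(1267)) = √(-1532386 + 1/(1231 + 1267)) = √(-1532386 + 1/2498) = √(-3827900227/2498) = I*√9562094767046/2498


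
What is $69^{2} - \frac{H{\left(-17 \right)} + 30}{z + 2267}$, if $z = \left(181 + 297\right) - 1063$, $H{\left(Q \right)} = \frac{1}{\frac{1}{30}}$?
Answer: $\frac{4003971}{841} \approx 4761.0$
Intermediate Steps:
$H{\left(Q \right)} = 30$ ($H{\left(Q \right)} = \frac{1}{\frac{1}{30}} = 30$)
$z = -585$ ($z = 478 - 1063 = -585$)
$69^{2} - \frac{H{\left(-17 \right)} + 30}{z + 2267} = 69^{2} - \frac{30 + 30}{-585 + 2267} = 4761 - \frac{60}{1682} = 4761 - 60 \cdot \frac{1}{1682} = 4761 - \frac{30}{841} = \frac{4003971}{841}$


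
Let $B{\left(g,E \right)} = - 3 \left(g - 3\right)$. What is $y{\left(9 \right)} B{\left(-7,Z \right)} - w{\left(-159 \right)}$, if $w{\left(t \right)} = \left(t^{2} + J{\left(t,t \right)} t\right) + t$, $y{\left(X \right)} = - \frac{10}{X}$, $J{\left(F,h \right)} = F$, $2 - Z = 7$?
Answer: $- \frac{151309}{3} \approx -50436.0$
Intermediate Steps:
$Z = -5$ ($Z = 2 - 7 = -5$)
$w{\left(t \right)} = t + 2 t^{2}$ ($w{\left(t \right)} = \left(t^{2} + t t\right) + t = \left(t^{2} + t^{2}\right) + t = 2 t^{2} + t = t + 2 t^{2}$)
$B{\left(g,E \right)} = 9 - 3 g$ ($B{\left(g,E \right)} = - 3 \left(-3 + g\right) = 9 - 3 g$)
$y{\left(9 \right)} B{\left(-7,Z \right)} - w{\left(-159 \right)} = - \frac{10}{9} \left(9 - -21\right) - - 159 \left(1 + 2 \left(-159\right)\right) = \left(-10\right) \frac{1}{9} \left(9 + 21\right) - - 159 \left(1 - 318\right) = \left(- \frac{10}{9}\right) 30 - \left(-159\right) \left(-317\right) = - \frac{100}{3} - 50403 = - \frac{151309}{3}$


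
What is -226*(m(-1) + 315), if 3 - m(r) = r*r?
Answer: -71642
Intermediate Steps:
m(r) = 3 - r² (m(r) = 3 - r*r = 3 - r²)
-226*(m(-1) + 315) = -226*((3 - 1*(-1)²) + 315) = -226*((3 - 1*1) + 315) = -226*((3 - 1) + 315) = -226*(2 + 315) = -226*317 = -71642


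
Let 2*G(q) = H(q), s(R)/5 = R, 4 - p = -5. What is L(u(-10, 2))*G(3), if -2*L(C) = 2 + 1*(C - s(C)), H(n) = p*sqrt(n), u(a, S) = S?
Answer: 27*sqrt(3)/2 ≈ 23.383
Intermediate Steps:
p = 9 (p = 4 - 1*(-5) = 4 + 5 = 9)
s(R) = 5*R
H(n) = 9*sqrt(n)
G(q) = 9*sqrt(q)/2 (G(q) = (9*sqrt(q))/2 = 9*sqrt(q)/2)
L(C) = -1 + 2*C (L(C) = -(2 + 1*(C - 5*C))/2 = -(2 + 1*(-4*C))/2 = -(2 - 4*C)/2 = -1 + 2*C)
L(u(-10, 2))*G(3) = (-1 + 2*2)*(9*sqrt(3)/2) = (-1 + 4)*(9*sqrt(3)/2) = 3*(9*sqrt(3)/2) = 27*sqrt(3)/2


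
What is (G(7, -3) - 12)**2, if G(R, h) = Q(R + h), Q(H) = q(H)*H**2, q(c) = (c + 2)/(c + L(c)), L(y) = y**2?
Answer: 1296/25 ≈ 51.840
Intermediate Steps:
q(c) = (2 + c)/(c + c**2) (q(c) = (c + 2)/(c + c**2) = (2 + c)/(c + c**2))
Q(H) = H*(2 + H)/(1 + H) (Q(H) = ((2 + H)/(H*(1 + H)))*H**2 = H*(2 + H)/(1 + H))
G(R, h) = (R + h)*(2 + R + h)/(1 + R + h) (G(R, h) = (R + h)*(2 + (R + h))/(1 + (R + h)) = (R + h)*(2 + R + h)/(1 + R + h))
(G(7, -3) - 12)**2 = ((7 - 3)**2*(2 + 7 - 3)/(7 - 3 + (7 - 3)**2) - 12)**2 = (4**2*6/(7 - 3 + 4**2) - 12)**2 = (16*6/(7 - 3 + 16) - 12)**2 = (16*6/20 - 12)**2 = (16*(1/20)*6 - 12)**2 = (24/5 - 12)**2 = (-36/5)**2 = 1296/25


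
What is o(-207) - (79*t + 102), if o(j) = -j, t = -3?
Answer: 342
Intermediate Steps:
o(-207) - (79*t + 102) = -1*(-207) - (79*(-3) + 102) = 207 - (-237 + 102) = 207 - 1*(-135) = 207 + 135 = 342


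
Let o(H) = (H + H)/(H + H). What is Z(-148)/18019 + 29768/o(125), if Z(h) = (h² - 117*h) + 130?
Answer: 536428942/18019 ≈ 29770.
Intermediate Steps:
o(H) = 1 (o(H) = (2*H)/((2*H)) = (2*H)*(1/(2*H)) = 1)
Z(h) = 130 + h² - 117*h
Z(-148)/18019 + 29768/o(125) = (130 + (-148)² - 117*(-148))/18019 + 29768/1 = (130 + 21904 + 17316)*(1/18019) + 29768*1 = 39350*(1/18019) + 29768 = 39350/18019 + 29768 = 536428942/18019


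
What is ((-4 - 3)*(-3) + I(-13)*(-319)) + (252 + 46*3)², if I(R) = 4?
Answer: 150845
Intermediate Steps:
((-4 - 3)*(-3) + I(-13)*(-319)) + (252 + 46*3)² = ((-4 - 3)*(-3) + 4*(-319)) + (252 + 46*3)² = (-7*(-3) - 1276) + (252 + 138)² = (21 - 1276) + 390² = -1255 + 152100 = 150845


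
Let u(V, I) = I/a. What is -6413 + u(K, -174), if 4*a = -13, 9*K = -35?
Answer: -82673/13 ≈ -6359.5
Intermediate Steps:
K = -35/9 (K = (⅑)*(-35) = -35/9 ≈ -3.8889)
a = -13/4 (a = (¼)*(-13) = -13/4 ≈ -3.2500)
u(V, I) = -4*I/13 (u(V, I) = I/(-13/4) = I*(-4/13) = -4*I/13)
-6413 + u(K, -174) = -6413 - 4/13*(-174) = -6413 + 696/13 = -82673/13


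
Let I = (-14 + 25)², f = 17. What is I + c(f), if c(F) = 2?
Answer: 123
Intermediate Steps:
I = 121 (I = 11² = 121)
I + c(f) = 121 + 2 = 123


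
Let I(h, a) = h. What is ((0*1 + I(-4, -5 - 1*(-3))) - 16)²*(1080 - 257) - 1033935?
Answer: -704735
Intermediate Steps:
((0*1 + I(-4, -5 - 1*(-3))) - 16)²*(1080 - 257) - 1033935 = ((0*1 - 4) - 16)²*(1080 - 257) - 1033935 = ((0 - 4) - 16)²*823 - 1033935 = (-4 - 16)²*823 - 1033935 = (-20)²*823 - 1033935 = 400*823 - 1033935 = 329200 - 1033935 = -704735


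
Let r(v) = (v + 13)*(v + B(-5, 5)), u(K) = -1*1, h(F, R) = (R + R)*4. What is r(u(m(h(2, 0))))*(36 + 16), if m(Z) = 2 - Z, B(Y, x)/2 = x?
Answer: 5616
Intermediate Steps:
B(Y, x) = 2*x
h(F, R) = 8*R (h(F, R) = (2*R)*4 = 8*R)
u(K) = -1
r(v) = (10 + v)*(13 + v) (r(v) = (v + 13)*(v + 2*5) = (13 + v)*(v + 10) = (13 + v)*(10 + v) = (10 + v)*(13 + v))
r(u(m(h(2, 0))))*(36 + 16) = (130 + (-1)² + 23*(-1))*(36 + 16) = (130 + 1 - 23)*52 = 108*52 = 5616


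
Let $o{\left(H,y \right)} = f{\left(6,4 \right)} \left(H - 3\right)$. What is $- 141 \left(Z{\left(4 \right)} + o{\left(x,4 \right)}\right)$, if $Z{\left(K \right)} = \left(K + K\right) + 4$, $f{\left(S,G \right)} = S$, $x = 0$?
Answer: $846$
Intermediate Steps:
$o{\left(H,y \right)} = -18 + 6 H$ ($o{\left(H,y \right)} = 6 \left(H - 3\right) = 6 \left(-3 + H\right) = -18 + 6 H$)
$Z{\left(K \right)} = 4 + 2 K$ ($Z{\left(K \right)} = 2 K + 4 = 4 + 2 K$)
$- 141 \left(Z{\left(4 \right)} + o{\left(x,4 \right)}\right) = - 141 \left(\left(4 + 2 \cdot 4\right) + \left(-18 + 6 \cdot 0\right)\right) = - 141 \left(\left(4 + 8\right) + \left(-18 + 0\right)\right) = - 141 \left(12 - 18\right) = \left(-141\right) \left(-6\right) = 846$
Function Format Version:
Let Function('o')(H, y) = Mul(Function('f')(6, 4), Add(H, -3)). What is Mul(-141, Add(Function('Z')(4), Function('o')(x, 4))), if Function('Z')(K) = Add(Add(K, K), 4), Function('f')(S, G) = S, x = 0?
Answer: 846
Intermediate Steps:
Function('o')(H, y) = Add(-18, Mul(6, H)) (Function('o')(H, y) = Mul(6, Add(H, -3)) = Mul(6, Add(-3, H)) = Add(-18, Mul(6, H)))
Function('Z')(K) = Add(4, Mul(2, K)) (Function('Z')(K) = Add(Mul(2, K), 4) = Add(4, Mul(2, K)))
Mul(-141, Add(Function('Z')(4), Function('o')(x, 4))) = Mul(-141, Add(Add(4, Mul(2, 4)), Add(-18, Mul(6, 0)))) = Mul(-141, Add(Add(4, 8), Add(-18, 0))) = Mul(-141, Add(12, -18)) = Mul(-141, -6) = 846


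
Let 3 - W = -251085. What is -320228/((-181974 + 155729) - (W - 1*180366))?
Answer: 320228/96967 ≈ 3.3024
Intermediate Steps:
W = 251088 (W = 3 - 1*(-251085) = 3 + 251085 = 251088)
-320228/((-181974 + 155729) - (W - 1*180366)) = -320228/((-181974 + 155729) - (251088 - 1*180366)) = -320228/(-26245 - (251088 - 180366)) = -320228/(-26245 - 1*70722) = -320228/(-26245 - 70722) = -320228/(-96967) = -320228*(-1/96967) = 320228/96967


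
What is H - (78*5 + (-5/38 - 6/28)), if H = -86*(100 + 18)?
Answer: -1401508/133 ≈ -10538.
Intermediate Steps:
H = -10148 (H = -86*118 = -10148)
H - (78*5 + (-5/38 - 6/28)) = -10148 - (78*5 + (-5/38 - 6/28)) = -10148 - (390 + (-5*1/38 - 6*1/28)) = -10148 - (390 + (-5/38 - 3/14)) = -10148 - (390 - 46/133) = -10148 - 1*51824/133 = -10148 - 51824/133 = -1401508/133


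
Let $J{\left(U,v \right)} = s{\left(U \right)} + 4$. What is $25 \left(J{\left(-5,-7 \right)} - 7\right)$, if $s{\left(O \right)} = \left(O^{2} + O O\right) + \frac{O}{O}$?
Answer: $1200$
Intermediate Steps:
$s{\left(O \right)} = 1 + 2 O^{2}$ ($s{\left(O \right)} = \left(O^{2} + O^{2}\right) + 1 = 2 O^{2} + 1 = 1 + 2 O^{2}$)
$J{\left(U,v \right)} = 5 + 2 U^{2}$ ($J{\left(U,v \right)} = \left(1 + 2 U^{2}\right) + 4 = 5 + 2 U^{2}$)
$25 \left(J{\left(-5,-7 \right)} - 7\right) = 25 \left(\left(5 + 2 \left(-5\right)^{2}\right) - 7\right) = 25 \left(\left(5 + 2 \cdot 25\right) - 7\right) = 25 \left(\left(5 + 50\right) - 7\right) = 25 \left(55 - 7\right) = 25 \cdot 48 = 1200$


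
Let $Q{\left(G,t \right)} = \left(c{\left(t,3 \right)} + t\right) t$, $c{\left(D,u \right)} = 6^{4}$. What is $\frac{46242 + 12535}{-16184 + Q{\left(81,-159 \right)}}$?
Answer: $- \frac{58777}{196967} \approx -0.29841$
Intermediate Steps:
$c{\left(D,u \right)} = 1296$
$Q{\left(G,t \right)} = t \left(1296 + t\right)$ ($Q{\left(G,t \right)} = \left(1296 + t\right) t = t \left(1296 + t\right)$)
$\frac{46242 + 12535}{-16184 + Q{\left(81,-159 \right)}} = \frac{46242 + 12535}{-16184 - 159 \left(1296 - 159\right)} = \frac{58777}{-16184 - 180783} = \frac{58777}{-196967} = 58777 \left(- \frac{1}{196967}\right) = - \frac{58777}{196967}$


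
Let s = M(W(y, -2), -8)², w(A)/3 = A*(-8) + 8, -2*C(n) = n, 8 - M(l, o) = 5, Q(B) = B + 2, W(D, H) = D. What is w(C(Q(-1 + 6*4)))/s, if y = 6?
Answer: 36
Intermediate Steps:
Q(B) = 2 + B
M(l, o) = 3 (M(l, o) = 8 - 1*5 = 8 - 5 = 3)
C(n) = -n/2
w(A) = 24 - 24*A (w(A) = 3*(A*(-8) + 8) = 3*(-8*A + 8) = 3*(8 - 8*A) = 24 - 24*A)
s = 9 (s = 3² = 9)
w(C(Q(-1 + 6*4)))/s = (24 - (-12)*(2 + (-1 + 6*4)))/9 = (24 - (-12)*(2 + (-1 + 24)))*(⅑) = (24 - (-12)*(2 + 23))*(⅑) = (24 - (-12)*25)*(⅑) = (24 - 24*(-25/2))*(⅑) = (24 + 300)*(⅑) = 324*(⅑) = 36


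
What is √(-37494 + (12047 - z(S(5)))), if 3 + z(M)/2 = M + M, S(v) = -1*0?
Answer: I*√25441 ≈ 159.5*I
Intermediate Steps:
S(v) = 0
z(M) = -6 + 4*M (z(M) = -6 + 2*(M + M) = -6 + 2*(2*M) = -6 + 4*M)
√(-37494 + (12047 - z(S(5)))) = √(-37494 + (12047 - (-6 + 4*0))) = √(-37494 + (12047 - (-6 + 0))) = √(-37494 + (12047 - 1*(-6))) = √(-37494 + (12047 + 6)) = √(-37494 + 12053) = √(-25441) = I*√25441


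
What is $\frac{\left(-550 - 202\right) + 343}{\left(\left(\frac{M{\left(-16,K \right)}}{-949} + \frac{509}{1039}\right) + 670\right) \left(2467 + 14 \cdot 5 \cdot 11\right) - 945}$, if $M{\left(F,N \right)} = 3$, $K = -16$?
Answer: $- \frac{31021423}{164544040791} \approx -0.00018853$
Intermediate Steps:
$\frac{\left(-550 - 202\right) + 343}{\left(\left(\frac{M{\left(-16,K \right)}}{-949} + \frac{509}{1039}\right) + 670\right) \left(2467 + 14 \cdot 5 \cdot 11\right) - 945} = \frac{\left(-550 - 202\right) + 343}{\left(\left(\frac{3}{-949} + \frac{509}{1039}\right) + 670\right) \left(2467 + 14 \cdot 5 \cdot 11\right) - 945} = \frac{-752 + 343}{\left(\left(3 \left(- \frac{1}{949}\right) + 509 \cdot \frac{1}{1039}\right) + 670\right) \left(2467 + 70 \cdot 11\right) - 945} = - \frac{409}{\left(\left(- \frac{3}{949} + \frac{509}{1039}\right) + 670\right) \left(2467 + 770\right) - 945} = - \frac{409}{\left(\frac{479924}{986011} + 670\right) 3237 - 945} = - \frac{409}{\frac{661107294}{986011} \cdot 3237 - 945} = - \frac{409}{\frac{164615716206}{75847} - 945} = - \frac{409}{\frac{164544040791}{75847}} = \left(-409\right) \frac{75847}{164544040791} = - \frac{31021423}{164544040791}$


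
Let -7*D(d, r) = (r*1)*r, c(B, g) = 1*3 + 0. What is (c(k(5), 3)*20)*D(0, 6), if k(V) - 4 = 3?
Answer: -2160/7 ≈ -308.57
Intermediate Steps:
k(V) = 7 (k(V) = 4 + 3 = 7)
c(B, g) = 3 (c(B, g) = 3 + 0 = 3)
D(d, r) = -r²/7 (D(d, r) = -r*1*r/7 = -r*r/7 = -r²/7)
(c(k(5), 3)*20)*D(0, 6) = (3*20)*(-⅐*6²) = 60*(-⅐*36) = 60*(-36/7) = -2160/7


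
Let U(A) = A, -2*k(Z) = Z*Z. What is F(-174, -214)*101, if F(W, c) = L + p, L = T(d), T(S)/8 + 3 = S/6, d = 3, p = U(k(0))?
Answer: -2020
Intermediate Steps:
k(Z) = -Z²/2 (k(Z) = -Z*Z/2 = -Z²/2)
p = 0 (p = -½*0² = -½*0 = 0)
T(S) = -24 + 4*S/3 (T(S) = -24 + 8*(S/6) = -24 + 4*S/3)
L = -20 (L = -24 + (4/3)*3 = -24 + 4 = -20)
F(W, c) = -20 (F(W, c) = -20 + 0 = -20)
F(-174, -214)*101 = -20*101 = -2020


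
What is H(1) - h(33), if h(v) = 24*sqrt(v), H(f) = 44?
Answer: 44 - 24*sqrt(33) ≈ -93.870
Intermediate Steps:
H(1) - h(33) = 44 - 24*sqrt(33)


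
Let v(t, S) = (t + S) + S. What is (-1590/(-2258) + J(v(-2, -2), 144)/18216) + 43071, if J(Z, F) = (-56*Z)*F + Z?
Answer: 13422142861/311604 ≈ 43074.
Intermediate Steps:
v(t, S) = t + 2*S (v(t, S) = (S + t) + S = t + 2*S)
J(Z, F) = Z - 56*F*Z (J(Z, F) = -56*F*Z + Z = Z - 56*F*Z)
(-1590/(-2258) + J(v(-2, -2), 144)/18216) + 43071 = (-1590/(-2258) + ((-2 + 2*(-2))*(1 - 56*144))/18216) + 43071 = (-1590*(-1/2258) + ((-2 - 4)*(1 - 8064))*(1/18216)) + 43071 = (795/1129 - 6*(-8063)*(1/18216)) + 43071 = (795/1129 + 48378*(1/18216)) + 43071 = (795/1129 + 733/276) + 43071 = 1046977/311604 + 43071 = 13422142861/311604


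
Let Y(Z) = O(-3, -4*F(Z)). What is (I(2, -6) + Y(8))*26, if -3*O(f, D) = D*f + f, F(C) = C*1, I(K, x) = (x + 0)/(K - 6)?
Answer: -767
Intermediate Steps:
I(K, x) = x/(-6 + K)
F(C) = C
O(f, D) = -f/3 - D*f/3 (O(f, D) = -(D*f + f)/3 = -(f + D*f)/3 = -f/3 - D*f/3)
Y(Z) = 1 - 4*Z (Y(Z) = -1/3*(-3)*(1 - 4*Z) = 1 - 4*Z)
(I(2, -6) + Y(8))*26 = (-6/(-6 + 2) + (1 - 4*8))*26 = (-6/(-4) + (1 - 32))*26 = (-6*(-1/4) - 31)*26 = (3/2 - 31)*26 = -59/2*26 = -767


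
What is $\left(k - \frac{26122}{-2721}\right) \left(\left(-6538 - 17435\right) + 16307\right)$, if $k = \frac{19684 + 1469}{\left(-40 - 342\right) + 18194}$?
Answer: $- \frac{2004054831041}{24233226} \approx -82699.0$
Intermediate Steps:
$k = \frac{21153}{17812}$ ($k = \frac{21153}{\left(-40 - 342\right) + 18194} = \frac{21153}{-382 + 18194} = \frac{21153}{17812} \approx 1.1876$)
$\left(k - \frac{26122}{-2721}\right) \left(\left(-6538 - 17435\right) + 16307\right) = \left(\frac{21153}{17812} - \frac{26122}{-2721}\right) \left(\left(-6538 - 17435\right) + 16307\right) = \left(\frac{21153}{17812} - - \frac{26122}{2721}\right) \left(\left(-6538 - 17435\right) + 16307\right) = \left(\frac{21153}{17812} + \frac{26122}{2721}\right) \left(-23973 + 16307\right) = \frac{522842377}{48466452} \left(-7666\right) = - \frac{2004054831041}{24233226}$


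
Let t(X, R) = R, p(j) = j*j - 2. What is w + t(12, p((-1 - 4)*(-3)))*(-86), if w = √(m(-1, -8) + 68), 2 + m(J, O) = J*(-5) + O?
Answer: -19178 + 3*√7 ≈ -19170.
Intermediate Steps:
p(j) = -2 + j² (p(j) = j² - 2 = -2 + j²)
m(J, O) = -2 + O - 5*J (m(J, O) = -2 + (J*(-5) + O) = -2 + (-5*J + O) = -2 + (O - 5*J) = -2 + O - 5*J)
w = 3*√7 (w = √((-2 - 8 - 5*(-1)) + 68) = √((-2 - 8 + 5) + 68) = √(-5 + 68) = √63 = 3*√7 ≈ 7.9373)
w + t(12, p((-1 - 4)*(-3)))*(-86) = 3*√7 + (-2 + ((-1 - 4)*(-3))²)*(-86) = 3*√7 + (-2 + (-5*(-3))²)*(-86) = 3*√7 + (-2 + 15²)*(-86) = 3*√7 + (-2 + 225)*(-86) = 3*√7 + 223*(-86) = 3*√7 - 19178 = -19178 + 3*√7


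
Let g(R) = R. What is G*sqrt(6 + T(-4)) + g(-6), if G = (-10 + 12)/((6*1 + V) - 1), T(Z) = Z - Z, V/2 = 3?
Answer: -6 + 2*sqrt(6)/11 ≈ -5.5546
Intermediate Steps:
V = 6 (V = 2*3 = 6)
T(Z) = 0
G = 2/11 (G = (-10 + 12)/((6*1 + 6) - 1) = 2/((6 + 6) - 1) = 2/(12 - 1) = 2/11 ≈ 0.18182)
G*sqrt(6 + T(-4)) + g(-6) = 2*sqrt(6 + 0)/11 - 6 = 2*sqrt(6)/11 - 6 = -6 + 2*sqrt(6)/11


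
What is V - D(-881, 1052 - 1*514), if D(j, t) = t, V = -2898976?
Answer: -2899514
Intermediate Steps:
V - D(-881, 1052 - 1*514) = -2898976 - (1052 - 1*514) = -2898976 - (1052 - 514) = -2898976 - 1*538 = -2898976 - 538 = -2899514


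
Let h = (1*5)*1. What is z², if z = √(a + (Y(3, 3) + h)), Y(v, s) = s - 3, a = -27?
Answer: -22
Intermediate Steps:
Y(v, s) = -3 + s
h = 5 (h = 5*1 = 5)
z = I*√22 (z = √(-27 + ((-3 + 3) + 5)) = √(-27 + (0 + 5)) = √(-27 + 5) = √(-22) = I*√22 ≈ 4.6904*I)
z² = (I*√22)² = -22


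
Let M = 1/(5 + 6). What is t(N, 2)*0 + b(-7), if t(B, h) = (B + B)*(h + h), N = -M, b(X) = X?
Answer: -7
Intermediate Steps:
M = 1/11 ≈ 0.090909
N = -1/11 (N = -1*1/11 = -1/11 ≈ -0.090909)
t(B, h) = 4*B*h (t(B, h) = (2*B)*(2*h) = 4*B*h)
t(N, 2)*0 + b(-7) = (4*(-1/11)*2)*0 - 7 = -8/11*0 - 7 = 0 - 7 = -7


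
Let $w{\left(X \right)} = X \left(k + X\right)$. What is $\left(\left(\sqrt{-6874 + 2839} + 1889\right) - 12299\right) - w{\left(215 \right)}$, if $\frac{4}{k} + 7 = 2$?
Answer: $-56463 + i \sqrt{4035} \approx -56463.0 + 63.522 i$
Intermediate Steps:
$k = - \frac{4}{5}$ ($k = \frac{4}{-7 + 2} = \frac{4}{-5} = 4 \left(- \frac{1}{5}\right) = - \frac{4}{5} \approx -0.8$)
$w{\left(X \right)} = X \left(- \frac{4}{5} + X\right)$
$\left(\left(\sqrt{-6874 + 2839} + 1889\right) - 12299\right) - w{\left(215 \right)} = \left(\left(\sqrt{-6874 + 2839} + 1889\right) - 12299\right) - \frac{1}{5} \cdot 215 \left(-4 + 5 \cdot 215\right) = \left(\left(\sqrt{-4035} + 1889\right) - 12299\right) - \frac{1}{5} \cdot 215 \left(-4 + 1075\right) = \left(\left(i \sqrt{4035} + 1889\right) - 12299\right) - \frac{1}{5} \cdot 215 \cdot 1071 = \left(\left(1889 + i \sqrt{4035}\right) - 12299\right) - 46053 = \left(-10410 + i \sqrt{4035}\right) - 46053 = -56463 + i \sqrt{4035}$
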